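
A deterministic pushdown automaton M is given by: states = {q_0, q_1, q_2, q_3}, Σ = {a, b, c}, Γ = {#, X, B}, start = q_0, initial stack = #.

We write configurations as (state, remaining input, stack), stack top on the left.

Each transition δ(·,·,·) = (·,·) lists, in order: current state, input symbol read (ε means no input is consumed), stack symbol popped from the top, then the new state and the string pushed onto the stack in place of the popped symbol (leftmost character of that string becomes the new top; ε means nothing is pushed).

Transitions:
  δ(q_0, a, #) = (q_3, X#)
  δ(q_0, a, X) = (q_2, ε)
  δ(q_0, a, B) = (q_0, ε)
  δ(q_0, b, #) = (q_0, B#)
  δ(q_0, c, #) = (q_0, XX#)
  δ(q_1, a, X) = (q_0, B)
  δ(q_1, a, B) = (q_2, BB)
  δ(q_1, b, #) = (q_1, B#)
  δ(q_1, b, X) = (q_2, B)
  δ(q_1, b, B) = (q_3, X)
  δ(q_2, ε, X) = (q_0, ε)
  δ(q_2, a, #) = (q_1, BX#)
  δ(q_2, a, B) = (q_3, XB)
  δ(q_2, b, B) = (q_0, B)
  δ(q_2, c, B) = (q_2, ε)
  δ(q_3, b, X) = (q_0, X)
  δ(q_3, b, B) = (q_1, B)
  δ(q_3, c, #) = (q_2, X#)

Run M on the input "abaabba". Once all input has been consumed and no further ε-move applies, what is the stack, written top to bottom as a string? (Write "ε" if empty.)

#

(q_0, abaabba, #)
  read a, top #: go to q_3, push X# → (q_3, baabba, X#)
  read b, top X: go to q_0, push X → (q_0, aabba, X#)
  read a, top X: go to q_2, push ε → (q_2, abba, #)
  read a, top #: go to q_1, push BX# → (q_1, bba, BX#)
  read b, top B: go to q_3, push X → (q_3, ba, XX#)
  read b, top X: go to q_0, push X → (q_0, a, XX#)
  read a, top X: go to q_2, push ε → (q_2, ε, X#)
  ε-move, top X: go to q_0, push ε → (q_0, ε, #)
All input consumed in state q_0 with stack #.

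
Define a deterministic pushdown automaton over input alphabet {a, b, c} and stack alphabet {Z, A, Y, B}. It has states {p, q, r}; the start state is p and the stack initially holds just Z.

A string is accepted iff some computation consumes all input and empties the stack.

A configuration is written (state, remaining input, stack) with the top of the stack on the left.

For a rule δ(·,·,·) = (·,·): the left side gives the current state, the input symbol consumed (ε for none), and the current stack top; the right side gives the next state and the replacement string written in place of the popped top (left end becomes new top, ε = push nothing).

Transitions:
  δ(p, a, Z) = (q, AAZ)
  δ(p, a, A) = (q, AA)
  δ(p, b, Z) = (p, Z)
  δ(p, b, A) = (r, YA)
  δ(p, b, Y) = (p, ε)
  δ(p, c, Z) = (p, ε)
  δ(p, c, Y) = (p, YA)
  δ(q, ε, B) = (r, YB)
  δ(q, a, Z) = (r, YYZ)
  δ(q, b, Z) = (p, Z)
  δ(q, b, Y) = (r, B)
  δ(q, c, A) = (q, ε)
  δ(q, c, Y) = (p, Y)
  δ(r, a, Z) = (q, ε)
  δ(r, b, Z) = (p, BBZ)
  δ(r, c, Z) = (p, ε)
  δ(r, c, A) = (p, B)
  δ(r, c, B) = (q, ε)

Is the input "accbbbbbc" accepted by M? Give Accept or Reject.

(p, accbbbbbc, Z)
  read a, top Z: go to q, push AAZ → (q, ccbbbbbc, AAZ)
  read c, top A: go to q, push ε → (q, cbbbbbc, AZ)
  read c, top A: go to q, push ε → (q, bbbbbc, Z)
  read b, top Z: go to p, push Z → (p, bbbbc, Z)
  read b, top Z: go to p, push Z → (p, bbbc, Z)
  read b, top Z: go to p, push Z → (p, bbc, Z)
  read b, top Z: go to p, push Z → (p, bc, Z)
  read b, top Z: go to p, push Z → (p, c, Z)
  read c, top Z: go to p, push ε → (p, ε, ε)
All input consumed and the stack is empty.

Accept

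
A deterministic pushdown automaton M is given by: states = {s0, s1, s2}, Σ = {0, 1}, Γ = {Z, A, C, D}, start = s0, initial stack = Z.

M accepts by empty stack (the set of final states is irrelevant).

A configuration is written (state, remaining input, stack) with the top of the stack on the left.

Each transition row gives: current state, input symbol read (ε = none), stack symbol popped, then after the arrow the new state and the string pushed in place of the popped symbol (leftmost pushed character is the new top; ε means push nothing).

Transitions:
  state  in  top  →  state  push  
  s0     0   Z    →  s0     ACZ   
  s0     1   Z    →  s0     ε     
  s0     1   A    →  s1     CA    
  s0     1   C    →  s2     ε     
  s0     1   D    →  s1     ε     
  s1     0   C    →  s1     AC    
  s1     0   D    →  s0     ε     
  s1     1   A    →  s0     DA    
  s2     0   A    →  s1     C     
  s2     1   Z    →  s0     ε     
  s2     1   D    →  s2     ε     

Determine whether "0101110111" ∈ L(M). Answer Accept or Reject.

(s0, 0101110111, Z) ⊢ (s0, 101110111, ACZ) ⊢ (s1, 01110111, CACZ) ⊢ (s1, 1110111, ACACZ) ⊢ (s0, 110111, DACACZ) ⊢ (s1, 10111, ACACZ) ⊢ (s0, 0111, DACACZ)
No transition applies at (s0, 0111, DACACZ); input not fully consumed.

Reject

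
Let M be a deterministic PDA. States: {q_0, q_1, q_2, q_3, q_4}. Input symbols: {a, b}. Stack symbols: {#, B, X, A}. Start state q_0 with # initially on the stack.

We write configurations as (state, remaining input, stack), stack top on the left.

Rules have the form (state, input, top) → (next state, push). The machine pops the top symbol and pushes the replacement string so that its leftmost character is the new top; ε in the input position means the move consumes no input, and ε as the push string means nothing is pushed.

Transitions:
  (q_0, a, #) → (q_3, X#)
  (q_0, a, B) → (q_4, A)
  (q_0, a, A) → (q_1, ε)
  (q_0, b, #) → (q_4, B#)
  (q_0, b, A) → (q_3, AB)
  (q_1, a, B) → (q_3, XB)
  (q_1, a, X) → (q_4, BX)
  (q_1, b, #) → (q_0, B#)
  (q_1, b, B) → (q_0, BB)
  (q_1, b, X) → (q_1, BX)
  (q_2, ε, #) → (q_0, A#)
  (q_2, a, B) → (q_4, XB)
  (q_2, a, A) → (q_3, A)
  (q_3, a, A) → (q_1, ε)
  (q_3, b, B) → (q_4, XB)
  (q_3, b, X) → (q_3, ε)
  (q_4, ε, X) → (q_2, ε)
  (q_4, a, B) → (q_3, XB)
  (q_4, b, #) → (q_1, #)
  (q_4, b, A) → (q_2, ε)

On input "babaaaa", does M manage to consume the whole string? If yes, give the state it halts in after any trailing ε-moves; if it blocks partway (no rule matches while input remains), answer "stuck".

(q_0, babaaaa, #)
  read b, top #: go to q_4, push B# → (q_4, abaaaa, B#)
  read a, top B: go to q_3, push XB → (q_3, baaaa, XB#)
  read b, top X: go to q_3, push ε → (q_3, aaaa, B#)
No transition for (q_3, a, top B); M blocks with input aaaa remaining.

stuck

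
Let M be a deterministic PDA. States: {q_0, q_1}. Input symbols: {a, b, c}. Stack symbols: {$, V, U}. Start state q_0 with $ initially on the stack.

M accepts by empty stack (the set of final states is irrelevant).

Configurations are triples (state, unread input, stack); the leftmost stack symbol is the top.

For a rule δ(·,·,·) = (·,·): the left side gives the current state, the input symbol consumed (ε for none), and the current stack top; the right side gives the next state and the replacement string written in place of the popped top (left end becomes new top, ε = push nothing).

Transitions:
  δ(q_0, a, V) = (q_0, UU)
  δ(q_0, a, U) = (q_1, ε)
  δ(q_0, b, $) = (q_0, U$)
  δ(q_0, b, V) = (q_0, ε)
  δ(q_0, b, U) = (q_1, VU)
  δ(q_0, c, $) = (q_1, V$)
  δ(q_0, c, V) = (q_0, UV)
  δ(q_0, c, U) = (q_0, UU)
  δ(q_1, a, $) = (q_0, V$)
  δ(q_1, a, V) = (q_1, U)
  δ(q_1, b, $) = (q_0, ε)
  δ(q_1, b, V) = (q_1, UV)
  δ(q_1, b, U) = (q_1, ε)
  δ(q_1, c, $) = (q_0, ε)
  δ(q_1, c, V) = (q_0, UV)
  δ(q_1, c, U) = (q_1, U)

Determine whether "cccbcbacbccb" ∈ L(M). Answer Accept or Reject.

(q_0, cccbcbacbccb, $)
  read c, top $: go to q_1, push V$ → (q_1, ccbcbacbccb, V$)
  read c, top V: go to q_0, push UV → (q_0, cbcbacbccb, UV$)
  read c, top U: go to q_0, push UU → (q_0, bcbacbccb, UUV$)
  read b, top U: go to q_1, push VU → (q_1, cbacbccb, VUUV$)
  read c, top V: go to q_0, push UV → (q_0, bacbccb, UVUUV$)
  read b, top U: go to q_1, push VU → (q_1, acbccb, VUVUUV$)
  read a, top V: go to q_1, push U → (q_1, cbccb, UUVUUV$)
  read c, top U: go to q_1, push U → (q_1, bccb, UUVUUV$)
  read b, top U: go to q_1, push ε → (q_1, ccb, UVUUV$)
  read c, top U: go to q_1, push U → (q_1, cb, UVUUV$)
  read c, top U: go to q_1, push U → (q_1, b, UVUUV$)
  read b, top U: go to q_1, push ε → (q_1, ε, VUUV$)
All input consumed; stack is VUUV$, not empty, and no further ε-move applies.

Reject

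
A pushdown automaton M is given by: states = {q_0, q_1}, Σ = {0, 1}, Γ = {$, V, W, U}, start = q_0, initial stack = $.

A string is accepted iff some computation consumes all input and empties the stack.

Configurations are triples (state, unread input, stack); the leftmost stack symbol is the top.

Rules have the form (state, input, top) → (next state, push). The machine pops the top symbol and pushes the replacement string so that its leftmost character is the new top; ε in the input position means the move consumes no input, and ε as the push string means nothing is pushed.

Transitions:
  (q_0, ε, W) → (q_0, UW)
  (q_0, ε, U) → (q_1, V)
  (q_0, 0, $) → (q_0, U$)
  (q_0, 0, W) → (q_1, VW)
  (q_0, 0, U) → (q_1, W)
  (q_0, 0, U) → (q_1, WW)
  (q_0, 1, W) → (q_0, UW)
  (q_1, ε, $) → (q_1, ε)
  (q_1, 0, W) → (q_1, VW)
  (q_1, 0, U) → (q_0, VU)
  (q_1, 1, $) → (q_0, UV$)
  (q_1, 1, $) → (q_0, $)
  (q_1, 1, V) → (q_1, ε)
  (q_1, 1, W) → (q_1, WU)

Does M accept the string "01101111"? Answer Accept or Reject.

Accept

One accepting computation: (q_0, 01101111, $) ⊢ (q_0, 1101111, U$) ⊢ (q_1, 1101111, V$) ⊢ (q_1, 101111, $) ⊢ (q_0, 01111, $) ⊢ (q_0, 1111, U$) ⊢ (q_1, 1111, V$) ⊢ (q_1, 111, $) ⊢ (q_0, 11, UV$) ⊢ (q_1, 11, VV$) ⊢ (q_1, 1, V$) ⊢ (q_1, ε, $) ⊢ (q_1, ε, ε)
All input consumed and the stack is empty.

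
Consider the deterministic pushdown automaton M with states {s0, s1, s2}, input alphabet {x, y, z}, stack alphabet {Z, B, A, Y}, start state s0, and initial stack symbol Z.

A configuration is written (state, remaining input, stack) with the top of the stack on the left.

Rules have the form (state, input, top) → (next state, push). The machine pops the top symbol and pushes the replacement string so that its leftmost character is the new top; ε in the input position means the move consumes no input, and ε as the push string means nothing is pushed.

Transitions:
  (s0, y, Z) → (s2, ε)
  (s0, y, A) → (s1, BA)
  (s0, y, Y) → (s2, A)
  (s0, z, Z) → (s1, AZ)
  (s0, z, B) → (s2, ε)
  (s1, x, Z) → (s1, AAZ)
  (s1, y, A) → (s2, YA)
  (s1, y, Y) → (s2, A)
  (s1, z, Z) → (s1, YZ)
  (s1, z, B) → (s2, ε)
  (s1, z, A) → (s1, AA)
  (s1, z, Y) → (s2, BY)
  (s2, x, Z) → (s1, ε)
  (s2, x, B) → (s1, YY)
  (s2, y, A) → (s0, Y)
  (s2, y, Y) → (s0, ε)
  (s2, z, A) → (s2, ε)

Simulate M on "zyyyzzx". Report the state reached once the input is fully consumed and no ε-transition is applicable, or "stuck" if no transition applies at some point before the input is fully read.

(s0, zyyyzzx, Z)
  read z, top Z: go to s1, push AZ → (s1, yyyzzx, AZ)
  read y, top A: go to s2, push YA → (s2, yyzzx, YAZ)
  read y, top Y: go to s0, push ε → (s0, yzzx, AZ)
  read y, top A: go to s1, push BA → (s1, zzx, BAZ)
  read z, top B: go to s2, push ε → (s2, zx, AZ)
  read z, top A: go to s2, push ε → (s2, x, Z)
  read x, top Z: go to s1, push ε → (s1, ε, ε)
All input consumed; M is in state s1.

s1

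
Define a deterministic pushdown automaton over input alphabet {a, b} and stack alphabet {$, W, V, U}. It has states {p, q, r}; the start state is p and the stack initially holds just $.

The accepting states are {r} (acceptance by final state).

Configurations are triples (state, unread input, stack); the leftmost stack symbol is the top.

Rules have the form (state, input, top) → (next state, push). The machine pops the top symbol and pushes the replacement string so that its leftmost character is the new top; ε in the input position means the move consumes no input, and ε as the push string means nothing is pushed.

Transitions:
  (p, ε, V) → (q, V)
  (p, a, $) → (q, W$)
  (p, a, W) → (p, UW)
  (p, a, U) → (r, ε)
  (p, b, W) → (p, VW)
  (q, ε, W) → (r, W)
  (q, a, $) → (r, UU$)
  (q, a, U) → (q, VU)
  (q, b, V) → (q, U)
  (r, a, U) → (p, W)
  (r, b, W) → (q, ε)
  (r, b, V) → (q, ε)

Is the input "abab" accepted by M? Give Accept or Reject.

(p, abab, $)
  read a, top $: go to q, push W$ → (q, bab, W$)
  ε-move, top W: go to r, push W → (r, bab, W$)
  read b, top W: go to q, push ε → (q, ab, $)
  read a, top $: go to r, push UU$ → (r, b, UU$)
No transition applies at (r, b, UU$); input not fully consumed.

Reject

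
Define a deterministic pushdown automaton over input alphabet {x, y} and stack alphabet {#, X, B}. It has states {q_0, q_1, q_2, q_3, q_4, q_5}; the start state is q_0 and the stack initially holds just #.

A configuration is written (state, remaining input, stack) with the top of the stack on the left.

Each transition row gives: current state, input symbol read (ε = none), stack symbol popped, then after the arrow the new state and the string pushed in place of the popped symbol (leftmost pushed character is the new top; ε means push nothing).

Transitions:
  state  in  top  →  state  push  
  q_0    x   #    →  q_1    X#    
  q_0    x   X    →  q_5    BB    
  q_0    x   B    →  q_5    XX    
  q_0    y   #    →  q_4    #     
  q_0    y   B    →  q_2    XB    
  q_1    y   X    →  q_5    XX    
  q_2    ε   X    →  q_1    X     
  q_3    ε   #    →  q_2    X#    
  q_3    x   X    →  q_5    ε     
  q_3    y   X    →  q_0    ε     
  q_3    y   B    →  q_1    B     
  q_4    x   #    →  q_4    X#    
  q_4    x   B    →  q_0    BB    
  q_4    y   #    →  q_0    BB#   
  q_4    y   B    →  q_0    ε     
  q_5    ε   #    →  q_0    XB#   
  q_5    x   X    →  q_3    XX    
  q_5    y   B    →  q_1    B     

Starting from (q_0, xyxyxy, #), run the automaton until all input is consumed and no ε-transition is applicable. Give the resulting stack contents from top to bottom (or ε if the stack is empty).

(q_0, xyxyxy, #) ⊢ (q_1, yxyxy, X#) ⊢ (q_5, xyxy, XX#) ⊢ (q_3, yxy, XXX#) ⊢ (q_0, xy, XX#) ⊢ (q_5, y, BBX#) ⊢ (q_1, ε, BBX#)
All input consumed in state q_1 with stack BBX#.

BBX#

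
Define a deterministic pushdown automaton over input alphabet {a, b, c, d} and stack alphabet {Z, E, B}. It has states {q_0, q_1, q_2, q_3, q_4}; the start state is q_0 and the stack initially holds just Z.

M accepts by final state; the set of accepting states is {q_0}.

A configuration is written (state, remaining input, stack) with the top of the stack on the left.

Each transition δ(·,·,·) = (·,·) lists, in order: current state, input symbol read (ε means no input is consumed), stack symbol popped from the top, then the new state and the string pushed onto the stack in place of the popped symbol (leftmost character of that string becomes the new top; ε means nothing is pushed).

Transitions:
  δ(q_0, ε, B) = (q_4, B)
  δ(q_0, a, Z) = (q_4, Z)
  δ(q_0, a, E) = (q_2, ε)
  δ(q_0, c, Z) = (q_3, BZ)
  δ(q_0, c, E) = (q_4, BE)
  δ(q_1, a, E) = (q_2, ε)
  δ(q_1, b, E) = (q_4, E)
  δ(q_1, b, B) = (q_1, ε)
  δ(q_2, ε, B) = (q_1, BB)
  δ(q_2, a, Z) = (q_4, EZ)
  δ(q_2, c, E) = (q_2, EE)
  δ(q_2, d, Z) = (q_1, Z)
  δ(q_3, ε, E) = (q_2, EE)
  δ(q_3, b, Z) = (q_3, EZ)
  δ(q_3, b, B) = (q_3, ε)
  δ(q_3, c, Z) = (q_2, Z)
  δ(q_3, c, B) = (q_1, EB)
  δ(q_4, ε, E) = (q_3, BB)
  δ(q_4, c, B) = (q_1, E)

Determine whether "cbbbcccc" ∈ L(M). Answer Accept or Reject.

(q_0, cbbbcccc, Z)
  read c, top Z: go to q_3, push BZ → (q_3, bbbcccc, BZ)
  read b, top B: go to q_3, push ε → (q_3, bbcccc, Z)
  read b, top Z: go to q_3, push EZ → (q_3, bcccc, EZ)
  ε-move, top E: go to q_2, push EE → (q_2, bcccc, EEZ)
No transition applies at (q_2, bcccc, EEZ); input not fully consumed.

Reject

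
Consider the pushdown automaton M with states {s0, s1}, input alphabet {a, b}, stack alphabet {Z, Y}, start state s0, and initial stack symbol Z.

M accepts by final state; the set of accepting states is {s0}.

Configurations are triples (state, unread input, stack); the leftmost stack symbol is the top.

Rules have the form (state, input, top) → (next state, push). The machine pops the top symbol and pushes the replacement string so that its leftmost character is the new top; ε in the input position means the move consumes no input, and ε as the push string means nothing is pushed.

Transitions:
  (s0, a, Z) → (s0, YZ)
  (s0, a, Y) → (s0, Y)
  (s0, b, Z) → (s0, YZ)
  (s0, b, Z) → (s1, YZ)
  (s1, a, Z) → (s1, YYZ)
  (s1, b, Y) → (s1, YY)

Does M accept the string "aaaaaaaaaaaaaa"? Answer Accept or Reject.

Accept

One accepting computation: (s0, aaaaaaaaaaaaaa, Z) ⊢ (s0, aaaaaaaaaaaaa, YZ) ⊢ (s0, aaaaaaaaaaaa, YZ) ⊢ (s0, aaaaaaaaaaa, YZ) ⊢ (s0, aaaaaaaaaa, YZ) ⊢ (s0, aaaaaaaaa, YZ) ⊢ (s0, aaaaaaaa, YZ) ⊢ (s0, aaaaaaa, YZ) ⊢ (s0, aaaaaa, YZ) ⊢ (s0, aaaaa, YZ) ⊢ (s0, aaaa, YZ) ⊢ (s0, aaa, YZ) ⊢ (s0, aa, YZ) ⊢ (s0, a, YZ) ⊢ (s0, ε, YZ)
All input consumed and state s0 ∈ F.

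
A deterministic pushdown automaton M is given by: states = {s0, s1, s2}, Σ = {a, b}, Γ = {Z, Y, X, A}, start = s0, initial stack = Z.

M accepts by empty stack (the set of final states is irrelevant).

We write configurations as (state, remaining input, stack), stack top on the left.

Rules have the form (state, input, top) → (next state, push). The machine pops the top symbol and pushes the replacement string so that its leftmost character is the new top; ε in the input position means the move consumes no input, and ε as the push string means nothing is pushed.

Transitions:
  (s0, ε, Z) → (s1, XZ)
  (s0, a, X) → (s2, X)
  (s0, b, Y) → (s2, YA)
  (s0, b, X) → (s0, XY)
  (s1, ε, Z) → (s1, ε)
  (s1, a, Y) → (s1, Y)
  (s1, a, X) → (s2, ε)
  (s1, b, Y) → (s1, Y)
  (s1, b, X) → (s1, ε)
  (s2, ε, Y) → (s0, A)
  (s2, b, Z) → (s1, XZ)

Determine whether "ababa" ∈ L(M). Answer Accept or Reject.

Reject

(s0, ababa, Z) ⊢ (s1, ababa, XZ) ⊢ (s2, baba, Z) ⊢ (s1, aba, XZ) ⊢ (s2, ba, Z) ⊢ (s1, a, XZ) ⊢ (s2, ε, Z)
All input consumed; stack is Z, not empty, and no further ε-move applies.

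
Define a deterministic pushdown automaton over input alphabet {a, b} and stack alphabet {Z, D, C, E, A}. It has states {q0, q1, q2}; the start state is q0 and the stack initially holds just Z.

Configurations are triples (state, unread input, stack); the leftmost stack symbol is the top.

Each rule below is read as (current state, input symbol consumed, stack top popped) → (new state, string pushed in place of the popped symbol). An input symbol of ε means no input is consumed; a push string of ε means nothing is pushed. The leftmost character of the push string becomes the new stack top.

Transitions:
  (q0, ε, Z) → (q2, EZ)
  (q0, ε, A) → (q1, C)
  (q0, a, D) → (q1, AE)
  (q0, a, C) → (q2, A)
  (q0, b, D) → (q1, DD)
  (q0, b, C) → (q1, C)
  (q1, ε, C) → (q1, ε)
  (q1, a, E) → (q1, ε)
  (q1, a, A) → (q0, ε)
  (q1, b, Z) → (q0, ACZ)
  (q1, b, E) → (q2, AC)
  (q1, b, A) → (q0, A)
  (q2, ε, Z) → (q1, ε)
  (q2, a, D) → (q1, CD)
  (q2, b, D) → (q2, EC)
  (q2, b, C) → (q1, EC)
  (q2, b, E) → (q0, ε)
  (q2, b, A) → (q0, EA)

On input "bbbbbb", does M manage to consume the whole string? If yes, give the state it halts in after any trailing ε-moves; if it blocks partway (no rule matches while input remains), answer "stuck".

q2

(q0, bbbbbb, Z)
  ε-move, top Z: go to q2, push EZ → (q2, bbbbbb, EZ)
  read b, top E: go to q0, push ε → (q0, bbbbb, Z)
  ε-move, top Z: go to q2, push EZ → (q2, bbbbb, EZ)
  read b, top E: go to q0, push ε → (q0, bbbb, Z)
  ε-move, top Z: go to q2, push EZ → (q2, bbbb, EZ)
  read b, top E: go to q0, push ε → (q0, bbb, Z)
  ε-move, top Z: go to q2, push EZ → (q2, bbb, EZ)
  read b, top E: go to q0, push ε → (q0, bb, Z)
  ε-move, top Z: go to q2, push EZ → (q2, bb, EZ)
  read b, top E: go to q0, push ε → (q0, b, Z)
  ε-move, top Z: go to q2, push EZ → (q2, b, EZ)
  read b, top E: go to q0, push ε → (q0, ε, Z)
  ε-move, top Z: go to q2, push EZ → (q2, ε, EZ)
All input consumed; M is in state q2.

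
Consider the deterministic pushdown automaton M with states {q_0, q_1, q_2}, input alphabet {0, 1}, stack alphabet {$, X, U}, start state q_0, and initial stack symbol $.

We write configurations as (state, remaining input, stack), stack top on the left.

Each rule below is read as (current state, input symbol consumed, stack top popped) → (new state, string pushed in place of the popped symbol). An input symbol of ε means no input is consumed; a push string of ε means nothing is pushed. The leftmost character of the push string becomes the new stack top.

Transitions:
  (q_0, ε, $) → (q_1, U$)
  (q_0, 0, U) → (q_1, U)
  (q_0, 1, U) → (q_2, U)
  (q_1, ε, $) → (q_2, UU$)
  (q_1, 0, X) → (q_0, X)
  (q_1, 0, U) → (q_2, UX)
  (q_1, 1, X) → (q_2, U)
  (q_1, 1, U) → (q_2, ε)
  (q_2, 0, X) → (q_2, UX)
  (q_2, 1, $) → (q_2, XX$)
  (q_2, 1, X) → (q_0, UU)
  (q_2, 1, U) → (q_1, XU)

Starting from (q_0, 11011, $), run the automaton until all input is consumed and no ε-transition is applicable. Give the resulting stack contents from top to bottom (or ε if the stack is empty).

UUXX$

(q_0, 11011, $)
  ε-move, top $: go to q_1, push U$ → (q_1, 11011, U$)
  read 1, top U: go to q_2, push ε → (q_2, 1011, $)
  read 1, top $: go to q_2, push XX$ → (q_2, 011, XX$)
  read 0, top X: go to q_2, push UX → (q_2, 11, UXX$)
  read 1, top U: go to q_1, push XU → (q_1, 1, XUXX$)
  read 1, top X: go to q_2, push U → (q_2, ε, UUXX$)
All input consumed in state q_2 with stack UUXX$.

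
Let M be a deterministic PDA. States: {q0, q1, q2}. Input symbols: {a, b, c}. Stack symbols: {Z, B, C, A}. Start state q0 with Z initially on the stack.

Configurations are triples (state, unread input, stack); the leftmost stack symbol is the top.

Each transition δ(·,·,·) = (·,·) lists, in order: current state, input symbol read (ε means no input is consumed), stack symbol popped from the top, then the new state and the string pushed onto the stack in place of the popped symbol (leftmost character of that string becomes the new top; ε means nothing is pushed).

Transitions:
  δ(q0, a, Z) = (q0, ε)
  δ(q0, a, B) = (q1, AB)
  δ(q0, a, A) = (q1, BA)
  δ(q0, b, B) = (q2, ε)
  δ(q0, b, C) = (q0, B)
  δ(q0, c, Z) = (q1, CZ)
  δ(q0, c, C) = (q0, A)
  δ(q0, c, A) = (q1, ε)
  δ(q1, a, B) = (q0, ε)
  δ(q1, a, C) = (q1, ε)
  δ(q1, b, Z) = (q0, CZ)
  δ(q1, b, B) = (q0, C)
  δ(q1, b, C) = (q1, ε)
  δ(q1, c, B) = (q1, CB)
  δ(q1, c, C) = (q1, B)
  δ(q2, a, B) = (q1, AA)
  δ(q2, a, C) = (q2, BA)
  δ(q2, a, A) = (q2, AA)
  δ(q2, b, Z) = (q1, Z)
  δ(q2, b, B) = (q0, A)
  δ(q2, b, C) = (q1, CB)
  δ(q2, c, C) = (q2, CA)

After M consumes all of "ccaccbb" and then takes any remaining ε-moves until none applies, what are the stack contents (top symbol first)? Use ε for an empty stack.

BZ

(q0, ccaccbb, Z) ⊢ (q1, caccbb, CZ) ⊢ (q1, accbb, BZ) ⊢ (q0, ccbb, Z) ⊢ (q1, cbb, CZ) ⊢ (q1, bb, BZ) ⊢ (q0, b, CZ) ⊢ (q0, ε, BZ)
All input consumed in state q0 with stack BZ.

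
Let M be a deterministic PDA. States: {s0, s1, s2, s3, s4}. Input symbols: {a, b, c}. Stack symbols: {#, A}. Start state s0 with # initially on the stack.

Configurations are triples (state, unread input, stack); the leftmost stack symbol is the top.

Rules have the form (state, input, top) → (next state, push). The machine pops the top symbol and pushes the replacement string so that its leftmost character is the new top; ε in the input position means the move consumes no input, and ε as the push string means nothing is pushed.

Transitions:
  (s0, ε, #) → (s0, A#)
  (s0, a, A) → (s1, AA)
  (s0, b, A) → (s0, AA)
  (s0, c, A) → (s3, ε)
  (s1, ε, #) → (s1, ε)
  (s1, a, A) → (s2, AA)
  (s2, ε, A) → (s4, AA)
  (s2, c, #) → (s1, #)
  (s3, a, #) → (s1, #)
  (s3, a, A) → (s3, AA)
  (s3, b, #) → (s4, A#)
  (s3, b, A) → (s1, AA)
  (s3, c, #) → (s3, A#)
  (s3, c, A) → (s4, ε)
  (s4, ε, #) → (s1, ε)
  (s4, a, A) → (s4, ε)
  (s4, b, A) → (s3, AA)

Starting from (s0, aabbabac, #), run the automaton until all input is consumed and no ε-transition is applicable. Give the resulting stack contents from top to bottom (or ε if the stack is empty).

(s0, aabbabac, #)
  ε-move, top #: go to s0, push A# → (s0, aabbabac, A#)
  read a, top A: go to s1, push AA → (s1, abbabac, AA#)
  read a, top A: go to s2, push AA → (s2, bbabac, AAA#)
  ε-move, top A: go to s4, push AA → (s4, bbabac, AAAA#)
  read b, top A: go to s3, push AA → (s3, babac, AAAAA#)
  read b, top A: go to s1, push AA → (s1, abac, AAAAAA#)
  read a, top A: go to s2, push AA → (s2, bac, AAAAAAA#)
  ε-move, top A: go to s4, push AA → (s4, bac, AAAAAAAA#)
  read b, top A: go to s3, push AA → (s3, ac, AAAAAAAAA#)
  read a, top A: go to s3, push AA → (s3, c, AAAAAAAAAA#)
  read c, top A: go to s4, push ε → (s4, ε, AAAAAAAAA#)
All input consumed in state s4 with stack AAAAAAAAA#.

AAAAAAAAA#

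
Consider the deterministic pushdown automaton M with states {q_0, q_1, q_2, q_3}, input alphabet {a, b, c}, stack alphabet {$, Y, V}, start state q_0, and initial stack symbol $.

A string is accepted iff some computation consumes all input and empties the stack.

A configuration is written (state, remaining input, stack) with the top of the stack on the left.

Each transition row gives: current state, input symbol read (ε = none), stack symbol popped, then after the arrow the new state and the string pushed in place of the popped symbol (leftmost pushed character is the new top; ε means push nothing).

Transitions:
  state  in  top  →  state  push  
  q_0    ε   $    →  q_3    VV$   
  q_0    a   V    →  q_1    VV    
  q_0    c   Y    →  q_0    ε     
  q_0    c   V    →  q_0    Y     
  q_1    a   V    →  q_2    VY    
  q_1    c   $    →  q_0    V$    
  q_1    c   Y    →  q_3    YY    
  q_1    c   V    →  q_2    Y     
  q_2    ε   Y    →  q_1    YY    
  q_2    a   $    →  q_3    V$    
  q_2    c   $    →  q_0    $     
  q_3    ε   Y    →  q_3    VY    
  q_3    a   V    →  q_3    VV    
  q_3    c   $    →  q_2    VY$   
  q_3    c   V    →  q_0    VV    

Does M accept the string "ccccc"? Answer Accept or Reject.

Reject

(q_0, ccccc, $)
  ε-move, top $: go to q_3, push VV$ → (q_3, ccccc, VV$)
  read c, top V: go to q_0, push VV → (q_0, cccc, VVV$)
  read c, top V: go to q_0, push Y → (q_0, ccc, YVV$)
  read c, top Y: go to q_0, push ε → (q_0, cc, VV$)
  read c, top V: go to q_0, push Y → (q_0, c, YV$)
  read c, top Y: go to q_0, push ε → (q_0, ε, V$)
All input consumed; stack is V$, not empty, and no further ε-move applies.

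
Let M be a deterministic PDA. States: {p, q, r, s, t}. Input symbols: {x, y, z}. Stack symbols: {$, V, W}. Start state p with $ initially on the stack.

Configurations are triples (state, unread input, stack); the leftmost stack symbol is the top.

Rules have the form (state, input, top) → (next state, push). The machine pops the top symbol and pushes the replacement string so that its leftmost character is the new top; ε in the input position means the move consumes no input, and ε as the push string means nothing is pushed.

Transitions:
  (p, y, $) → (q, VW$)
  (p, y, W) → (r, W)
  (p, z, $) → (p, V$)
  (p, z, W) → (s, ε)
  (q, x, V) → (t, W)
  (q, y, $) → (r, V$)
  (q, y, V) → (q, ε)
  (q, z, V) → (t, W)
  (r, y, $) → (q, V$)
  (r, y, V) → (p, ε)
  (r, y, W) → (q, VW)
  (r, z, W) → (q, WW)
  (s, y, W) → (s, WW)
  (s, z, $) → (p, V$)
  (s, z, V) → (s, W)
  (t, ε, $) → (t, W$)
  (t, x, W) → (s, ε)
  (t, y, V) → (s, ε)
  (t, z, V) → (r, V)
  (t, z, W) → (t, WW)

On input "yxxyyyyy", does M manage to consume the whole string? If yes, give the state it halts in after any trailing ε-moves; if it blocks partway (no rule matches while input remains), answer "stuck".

(p, yxxyyyyy, $) ⊢ (q, xxyyyyy, VW$) ⊢ (t, xyyyyy, WW$) ⊢ (s, yyyyy, W$) ⊢ (s, yyyy, WW$) ⊢ (s, yyy, WWW$) ⊢ (s, yy, WWWW$) ⊢ (s, y, WWWWW$) ⊢ (s, ε, WWWWWW$)
All input consumed; M is in state s.

s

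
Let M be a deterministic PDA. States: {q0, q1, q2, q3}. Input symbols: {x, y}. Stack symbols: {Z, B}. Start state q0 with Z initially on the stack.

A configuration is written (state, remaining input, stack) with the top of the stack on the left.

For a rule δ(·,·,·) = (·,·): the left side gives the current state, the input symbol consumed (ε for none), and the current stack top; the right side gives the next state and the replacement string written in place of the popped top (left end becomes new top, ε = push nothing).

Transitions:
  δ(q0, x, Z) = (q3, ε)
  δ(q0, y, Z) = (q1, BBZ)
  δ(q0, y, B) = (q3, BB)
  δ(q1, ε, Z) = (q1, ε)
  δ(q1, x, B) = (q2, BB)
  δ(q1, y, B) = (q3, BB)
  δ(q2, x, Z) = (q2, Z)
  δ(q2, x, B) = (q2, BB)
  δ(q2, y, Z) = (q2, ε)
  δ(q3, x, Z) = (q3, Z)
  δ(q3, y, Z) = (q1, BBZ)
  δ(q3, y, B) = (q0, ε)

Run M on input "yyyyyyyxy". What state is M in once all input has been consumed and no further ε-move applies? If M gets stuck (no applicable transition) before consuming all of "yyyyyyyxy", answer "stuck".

stuck

(q0, yyyyyyyxy, Z)
  read y, top Z: go to q1, push BBZ → (q1, yyyyyyxy, BBZ)
  read y, top B: go to q3, push BB → (q3, yyyyyxy, BBBZ)
  read y, top B: go to q0, push ε → (q0, yyyyxy, BBZ)
  read y, top B: go to q3, push BB → (q3, yyyxy, BBBZ)
  read y, top B: go to q0, push ε → (q0, yyxy, BBZ)
  read y, top B: go to q3, push BB → (q3, yxy, BBBZ)
  read y, top B: go to q0, push ε → (q0, xy, BBZ)
No transition for (q0, x, top B); M blocks with input xy remaining.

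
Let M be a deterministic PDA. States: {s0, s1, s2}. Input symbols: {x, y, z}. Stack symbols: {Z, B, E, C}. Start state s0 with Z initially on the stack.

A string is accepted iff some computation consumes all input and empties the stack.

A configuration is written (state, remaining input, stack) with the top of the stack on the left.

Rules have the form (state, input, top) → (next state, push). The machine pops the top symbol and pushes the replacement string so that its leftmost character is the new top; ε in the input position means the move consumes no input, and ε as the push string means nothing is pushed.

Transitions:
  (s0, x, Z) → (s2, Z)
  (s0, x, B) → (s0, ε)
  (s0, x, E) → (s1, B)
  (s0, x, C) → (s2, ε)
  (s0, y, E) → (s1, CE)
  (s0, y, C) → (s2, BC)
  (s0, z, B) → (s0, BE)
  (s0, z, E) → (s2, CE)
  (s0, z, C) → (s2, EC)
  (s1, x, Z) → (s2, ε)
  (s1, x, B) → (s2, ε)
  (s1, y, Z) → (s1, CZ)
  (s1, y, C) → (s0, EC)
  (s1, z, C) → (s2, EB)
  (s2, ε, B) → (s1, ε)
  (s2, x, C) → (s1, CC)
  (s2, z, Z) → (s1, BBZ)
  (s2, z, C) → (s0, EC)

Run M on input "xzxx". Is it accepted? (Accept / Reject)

(s0, xzxx, Z)
  read x, top Z: go to s2, push Z → (s2, zxx, Z)
  read z, top Z: go to s1, push BBZ → (s1, xx, BBZ)
  read x, top B: go to s2, push ε → (s2, x, BZ)
  ε-move, top B: go to s1, push ε → (s1, x, Z)
  read x, top Z: go to s2, push ε → (s2, ε, ε)
All input consumed and the stack is empty.

Accept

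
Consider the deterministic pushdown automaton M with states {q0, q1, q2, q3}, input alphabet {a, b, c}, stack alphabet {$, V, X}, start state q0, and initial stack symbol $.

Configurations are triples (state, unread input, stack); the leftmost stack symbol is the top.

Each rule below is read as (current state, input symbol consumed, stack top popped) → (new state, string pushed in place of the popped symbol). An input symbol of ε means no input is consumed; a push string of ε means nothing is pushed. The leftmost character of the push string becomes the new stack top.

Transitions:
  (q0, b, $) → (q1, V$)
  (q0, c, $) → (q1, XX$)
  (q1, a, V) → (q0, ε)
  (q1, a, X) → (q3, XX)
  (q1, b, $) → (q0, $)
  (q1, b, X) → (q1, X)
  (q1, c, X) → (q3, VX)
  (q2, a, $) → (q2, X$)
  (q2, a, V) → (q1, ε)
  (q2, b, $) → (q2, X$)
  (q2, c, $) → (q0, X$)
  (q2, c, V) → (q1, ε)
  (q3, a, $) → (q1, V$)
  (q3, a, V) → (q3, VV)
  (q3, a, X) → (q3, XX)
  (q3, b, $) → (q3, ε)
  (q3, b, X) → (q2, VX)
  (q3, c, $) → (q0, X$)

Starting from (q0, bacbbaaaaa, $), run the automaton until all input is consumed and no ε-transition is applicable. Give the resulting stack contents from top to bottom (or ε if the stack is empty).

XXXXXXX$

(q0, bacbbaaaaa, $)
  read b, top $: go to q1, push V$ → (q1, acbbaaaaa, V$)
  read a, top V: go to q0, push ε → (q0, cbbaaaaa, $)
  read c, top $: go to q1, push XX$ → (q1, bbaaaaa, XX$)
  read b, top X: go to q1, push X → (q1, baaaaa, XX$)
  read b, top X: go to q1, push X → (q1, aaaaa, XX$)
  read a, top X: go to q3, push XX → (q3, aaaa, XXX$)
  read a, top X: go to q3, push XX → (q3, aaa, XXXX$)
  read a, top X: go to q3, push XX → (q3, aa, XXXXX$)
  read a, top X: go to q3, push XX → (q3, a, XXXXXX$)
  read a, top X: go to q3, push XX → (q3, ε, XXXXXXX$)
All input consumed in state q3 with stack XXXXXXX$.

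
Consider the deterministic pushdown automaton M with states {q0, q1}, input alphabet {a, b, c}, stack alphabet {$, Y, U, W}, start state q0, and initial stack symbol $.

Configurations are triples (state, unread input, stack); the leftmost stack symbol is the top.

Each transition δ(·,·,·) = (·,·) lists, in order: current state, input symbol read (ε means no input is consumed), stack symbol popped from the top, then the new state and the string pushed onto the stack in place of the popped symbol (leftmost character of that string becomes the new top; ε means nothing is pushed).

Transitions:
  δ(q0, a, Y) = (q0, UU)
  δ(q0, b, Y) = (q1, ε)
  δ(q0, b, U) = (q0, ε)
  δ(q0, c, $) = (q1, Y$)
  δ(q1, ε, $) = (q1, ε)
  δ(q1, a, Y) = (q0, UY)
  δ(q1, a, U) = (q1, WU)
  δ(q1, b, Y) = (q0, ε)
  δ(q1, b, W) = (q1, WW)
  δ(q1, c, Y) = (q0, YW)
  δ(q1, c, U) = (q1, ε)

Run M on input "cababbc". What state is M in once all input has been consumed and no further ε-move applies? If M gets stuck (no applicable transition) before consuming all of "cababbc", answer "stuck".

q1

(q0, cababbc, $) ⊢ (q1, ababbc, Y$) ⊢ (q0, babbc, UY$) ⊢ (q0, abbc, Y$) ⊢ (q0, bbc, UU$) ⊢ (q0, bc, U$) ⊢ (q0, c, $) ⊢ (q1, ε, Y$)
All input consumed; M is in state q1.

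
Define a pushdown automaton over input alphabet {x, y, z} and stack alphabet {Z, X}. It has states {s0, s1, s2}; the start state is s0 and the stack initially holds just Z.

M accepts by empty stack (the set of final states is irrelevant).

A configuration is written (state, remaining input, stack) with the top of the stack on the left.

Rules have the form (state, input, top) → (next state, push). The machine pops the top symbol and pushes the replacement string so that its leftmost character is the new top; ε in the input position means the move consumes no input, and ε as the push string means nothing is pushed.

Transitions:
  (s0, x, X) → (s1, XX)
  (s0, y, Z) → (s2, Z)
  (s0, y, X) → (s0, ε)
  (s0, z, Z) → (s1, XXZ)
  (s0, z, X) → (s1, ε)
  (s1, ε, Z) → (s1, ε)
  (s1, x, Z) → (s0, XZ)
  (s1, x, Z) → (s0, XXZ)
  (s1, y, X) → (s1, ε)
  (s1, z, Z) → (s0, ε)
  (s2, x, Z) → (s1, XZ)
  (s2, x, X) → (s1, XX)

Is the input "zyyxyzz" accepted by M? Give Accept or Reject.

Accept

One accepting computation: (s0, zyyxyzz, Z) ⊢ (s1, yyxyzz, XXZ) ⊢ (s1, yxyzz, XZ) ⊢ (s1, xyzz, Z) ⊢ (s0, yzz, XXZ) ⊢ (s0, zz, XZ) ⊢ (s1, z, Z) ⊢ (s0, ε, ε)
All input consumed and the stack is empty.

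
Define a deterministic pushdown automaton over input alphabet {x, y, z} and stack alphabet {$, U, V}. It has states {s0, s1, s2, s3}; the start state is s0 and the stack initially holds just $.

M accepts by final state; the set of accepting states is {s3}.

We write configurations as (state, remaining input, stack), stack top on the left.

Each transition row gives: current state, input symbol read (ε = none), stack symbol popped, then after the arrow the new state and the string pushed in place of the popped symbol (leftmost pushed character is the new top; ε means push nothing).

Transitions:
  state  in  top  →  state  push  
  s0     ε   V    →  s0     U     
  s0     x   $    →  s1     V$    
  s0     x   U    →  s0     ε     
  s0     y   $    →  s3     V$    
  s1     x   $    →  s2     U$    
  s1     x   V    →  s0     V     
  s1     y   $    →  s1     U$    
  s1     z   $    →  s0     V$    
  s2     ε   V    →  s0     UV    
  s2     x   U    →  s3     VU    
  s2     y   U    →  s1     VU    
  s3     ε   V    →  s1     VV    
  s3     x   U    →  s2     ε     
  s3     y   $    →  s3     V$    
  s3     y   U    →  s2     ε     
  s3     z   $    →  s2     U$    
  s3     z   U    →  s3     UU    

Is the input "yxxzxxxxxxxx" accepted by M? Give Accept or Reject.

Reject

(s0, yxxzxxxxxxxx, $)
  read y, top $: go to s3, push V$ → (s3, xxzxxxxxxxx, V$)
  ε-move, top V: go to s1, push VV → (s1, xxzxxxxxxxx, VV$)
  read x, top V: go to s0, push V → (s0, xzxxxxxxxx, VV$)
  ε-move, top V: go to s0, push U → (s0, xzxxxxxxxx, UV$)
  read x, top U: go to s0, push ε → (s0, zxxxxxxxx, V$)
  ε-move, top V: go to s0, push U → (s0, zxxxxxxxx, U$)
No transition applies at (s0, zxxxxxxxx, U$); input not fully consumed.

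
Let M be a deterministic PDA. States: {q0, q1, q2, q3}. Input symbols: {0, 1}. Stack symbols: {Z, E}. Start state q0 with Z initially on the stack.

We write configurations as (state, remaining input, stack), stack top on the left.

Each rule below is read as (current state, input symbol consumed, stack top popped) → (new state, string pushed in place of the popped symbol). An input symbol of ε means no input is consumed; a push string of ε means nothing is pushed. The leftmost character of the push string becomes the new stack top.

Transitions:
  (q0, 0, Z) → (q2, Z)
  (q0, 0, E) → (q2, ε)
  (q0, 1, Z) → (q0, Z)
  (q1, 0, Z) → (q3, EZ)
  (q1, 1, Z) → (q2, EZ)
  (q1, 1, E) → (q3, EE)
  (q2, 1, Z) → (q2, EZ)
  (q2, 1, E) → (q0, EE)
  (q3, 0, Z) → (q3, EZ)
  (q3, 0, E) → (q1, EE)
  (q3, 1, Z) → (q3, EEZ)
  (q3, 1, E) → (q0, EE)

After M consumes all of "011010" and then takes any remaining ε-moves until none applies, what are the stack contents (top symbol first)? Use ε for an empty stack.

EZ

(q0, 011010, Z)
  read 0, top Z: go to q2, push Z → (q2, 11010, Z)
  read 1, top Z: go to q2, push EZ → (q2, 1010, EZ)
  read 1, top E: go to q0, push EE → (q0, 010, EEZ)
  read 0, top E: go to q2, push ε → (q2, 10, EZ)
  read 1, top E: go to q0, push EE → (q0, 0, EEZ)
  read 0, top E: go to q2, push ε → (q2, ε, EZ)
All input consumed in state q2 with stack EZ.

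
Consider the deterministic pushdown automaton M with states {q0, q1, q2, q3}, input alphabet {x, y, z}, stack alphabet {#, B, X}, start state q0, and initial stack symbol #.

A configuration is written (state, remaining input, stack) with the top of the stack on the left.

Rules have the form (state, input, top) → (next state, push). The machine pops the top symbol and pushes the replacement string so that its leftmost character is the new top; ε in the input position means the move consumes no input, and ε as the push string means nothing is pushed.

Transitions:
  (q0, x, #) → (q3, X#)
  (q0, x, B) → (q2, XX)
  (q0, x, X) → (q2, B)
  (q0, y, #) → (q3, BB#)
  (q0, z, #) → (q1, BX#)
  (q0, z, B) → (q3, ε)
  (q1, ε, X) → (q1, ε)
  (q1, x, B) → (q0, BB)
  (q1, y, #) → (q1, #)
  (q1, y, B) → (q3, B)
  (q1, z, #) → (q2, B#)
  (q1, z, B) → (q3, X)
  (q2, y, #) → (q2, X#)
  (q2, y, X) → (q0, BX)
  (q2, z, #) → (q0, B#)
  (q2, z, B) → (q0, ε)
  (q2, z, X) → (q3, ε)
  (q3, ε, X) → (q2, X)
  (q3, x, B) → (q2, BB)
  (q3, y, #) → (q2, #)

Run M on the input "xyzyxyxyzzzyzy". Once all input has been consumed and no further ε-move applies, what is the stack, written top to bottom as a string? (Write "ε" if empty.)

(q0, xyzyxyxyzzzyzy, #)
  read x, top #: go to q3, push X# → (q3, yzyxyxyzzzyzy, X#)
  ε-move, top X: go to q2, push X → (q2, yzyxyxyzzzyzy, X#)
  read y, top X: go to q0, push BX → (q0, zyxyxyzzzyzy, BX#)
  read z, top B: go to q3, push ε → (q3, yxyxyzzzyzy, X#)
  ε-move, top X: go to q2, push X → (q2, yxyxyzzzyzy, X#)
  read y, top X: go to q0, push BX → (q0, xyxyzzzyzy, BX#)
  read x, top B: go to q2, push XX → (q2, yxyzzzyzy, XXX#)
  read y, top X: go to q0, push BX → (q0, xyzzzyzy, BXXX#)
  read x, top B: go to q2, push XX → (q2, yzzzyzy, XXXXX#)
  read y, top X: go to q0, push BX → (q0, zzzyzy, BXXXXX#)
  read z, top B: go to q3, push ε → (q3, zzyzy, XXXXX#)
  ε-move, top X: go to q2, push X → (q2, zzyzy, XXXXX#)
  read z, top X: go to q3, push ε → (q3, zyzy, XXXX#)
  ε-move, top X: go to q2, push X → (q2, zyzy, XXXX#)
  read z, top X: go to q3, push ε → (q3, yzy, XXX#)
  ε-move, top X: go to q2, push X → (q2, yzy, XXX#)
  read y, top X: go to q0, push BX → (q0, zy, BXXX#)
  read z, top B: go to q3, push ε → (q3, y, XXX#)
  ε-move, top X: go to q2, push X → (q2, y, XXX#)
  read y, top X: go to q0, push BX → (q0, ε, BXXX#)
All input consumed in state q0 with stack BXXX#.

BXXX#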